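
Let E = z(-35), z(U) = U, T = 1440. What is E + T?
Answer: 1405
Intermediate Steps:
E = -35
E + T = -35 + 1440 = 1405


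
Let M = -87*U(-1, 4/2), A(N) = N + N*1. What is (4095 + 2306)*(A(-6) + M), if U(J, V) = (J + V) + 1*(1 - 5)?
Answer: 1593849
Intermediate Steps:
A(N) = 2*N (A(N) = N + N = 2*N)
U(J, V) = -4 + J + V (U(J, V) = (J + V) + 1*(-4) = (J + V) - 4 = -4 + J + V)
M = 261 (M = -87*(-4 - 1 + 4/2) = -87*(-4 - 1 + 4*(1/2)) = -87*(-4 - 1 + 2) = -87*(-3) = 261)
(4095 + 2306)*(A(-6) + M) = (4095 + 2306)*(2*(-6) + 261) = 6401*(-12 + 261) = 6401*249 = 1593849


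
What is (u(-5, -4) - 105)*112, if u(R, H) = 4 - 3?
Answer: -11648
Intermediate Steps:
u(R, H) = 1
(u(-5, -4) - 105)*112 = (1 - 105)*112 = -104*112 = -11648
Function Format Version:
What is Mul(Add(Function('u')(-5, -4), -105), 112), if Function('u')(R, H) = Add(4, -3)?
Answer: -11648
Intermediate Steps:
Function('u')(R, H) = 1
Mul(Add(Function('u')(-5, -4), -105), 112) = Mul(Add(1, -105), 112) = Mul(-104, 112) = -11648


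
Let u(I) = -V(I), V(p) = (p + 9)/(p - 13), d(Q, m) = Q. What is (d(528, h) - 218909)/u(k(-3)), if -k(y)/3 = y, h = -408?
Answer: -436762/9 ≈ -48529.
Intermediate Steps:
V(p) = (9 + p)/(-13 + p)
k(y) = -3*y
u(I) = -(9 + I)/(-13 + I)
(d(528, h) - 218909)/u(k(-3)) = (528 - 218909)/(((-9 - (-3)*(-3))/(-13 - 3*(-3)))) = -218381*(-13 + 9)/(-9 - 1*9) = -218381*(-4/(-9 - 9)) = -218381/((-¼*(-18))) = -218381/9/2 = -218381*2/9 = -436762/9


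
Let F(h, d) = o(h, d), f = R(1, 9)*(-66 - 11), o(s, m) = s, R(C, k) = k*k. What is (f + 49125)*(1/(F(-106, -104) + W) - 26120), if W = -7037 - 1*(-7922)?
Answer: -872662679352/779 ≈ -1.1202e+9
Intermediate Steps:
R(C, k) = k²
f = -6237 (f = 9²*(-66 - 11) = 81*(-77) = -6237)
F(h, d) = h
W = 885 (W = -7037 + 7922 = 885)
(f + 49125)*(1/(F(-106, -104) + W) - 26120) = (-6237 + 49125)*(1/(-106 + 885) - 26120) = 42888*(1/779 - 26120) = 42888*(-20347479/779) = -872662679352/779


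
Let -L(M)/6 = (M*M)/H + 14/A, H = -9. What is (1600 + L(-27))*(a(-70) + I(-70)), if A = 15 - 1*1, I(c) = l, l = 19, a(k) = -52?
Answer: -68640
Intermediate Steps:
I(c) = 19
A = 14 (A = 15 - 1 = 14)
L(M) = -6 + 2*M**2/3 (L(M) = -6*((M*M)/(-9) + 14/14) = -6*(M**2*(-1/9) + 14*(1/14)) = -6*(-M**2/9 + 1) = -6*(1 - M**2/9) = -6 + 2*M**2/3)
(1600 + L(-27))*(a(-70) + I(-70)) = (1600 + (-6 + (2/3)*(-27)**2))*(-52 + 19) = (1600 + (-6 + (2/3)*729))*(-33) = (1600 + (-6 + 486))*(-33) = (1600 + 480)*(-33) = 2080*(-33) = -68640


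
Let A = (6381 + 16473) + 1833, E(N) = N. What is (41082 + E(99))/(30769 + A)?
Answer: 41181/55456 ≈ 0.74259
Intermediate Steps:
A = 24687 (A = 22854 + 1833 = 24687)
(41082 + E(99))/(30769 + A) = (41082 + 99)/(30769 + 24687) = 41181/55456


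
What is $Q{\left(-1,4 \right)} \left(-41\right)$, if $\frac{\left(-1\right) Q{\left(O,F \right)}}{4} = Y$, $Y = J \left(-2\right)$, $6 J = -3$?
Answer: $164$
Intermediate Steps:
$J = - \frac{1}{2}$ ($J = \frac{1}{6} \left(-3\right) = - \frac{1}{2} \approx -0.5$)
$Y = 1$ ($Y = \left(- \frac{1}{2}\right) \left(-2\right) = 1$)
$Q{\left(O,F \right)} = -4$ ($Q{\left(O,F \right)} = \left(-4\right) 1 = -4$)
$Q{\left(-1,4 \right)} \left(-41\right) = \left(-4\right) \left(-41\right) = 164$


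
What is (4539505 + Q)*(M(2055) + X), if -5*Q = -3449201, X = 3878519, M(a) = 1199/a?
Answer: 208398760054346144/10275 ≈ 2.0282e+13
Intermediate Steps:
Q = 3449201/5 (Q = -1/5*(-3449201) = 3449201/5 ≈ 6.8984e+5)
(4539505 + Q)*(M(2055) + X) = (4539505 + 3449201/5)*(1199/2055 + 3878519) = 26146726*(1199*(1/2055) + 3878519)/5 = 26146726*(1199/2055 + 3878519)/5 = (26146726/5)*(7970357744/2055) = 208398760054346144/10275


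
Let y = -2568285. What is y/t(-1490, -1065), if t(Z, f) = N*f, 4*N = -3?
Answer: -228292/71 ≈ -3215.4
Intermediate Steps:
N = -3/4 (N = (1/4)*(-3) = -3/4 ≈ -0.75000)
t(Z, f) = -3*f/4
y/t(-1490, -1065) = -2568285/((-3/4*(-1065))) = -2568285/3195/4 = -2568285*4/3195 = -228292/71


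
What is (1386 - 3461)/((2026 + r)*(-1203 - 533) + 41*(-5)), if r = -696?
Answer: 415/461817 ≈ 0.00089862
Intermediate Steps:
(1386 - 3461)/((2026 + r)*(-1203 - 533) + 41*(-5)) = (1386 - 3461)/((2026 - 696)*(-1203 - 533) + 41*(-5)) = -2075/(1330*(-1736) - 205) = -2075/(-2308880 - 205) = -2075/(-2309085) = -2075*(-1/2309085) = 415/461817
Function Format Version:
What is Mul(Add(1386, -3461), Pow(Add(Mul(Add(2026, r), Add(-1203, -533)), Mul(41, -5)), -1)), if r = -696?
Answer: Rational(415, 461817) ≈ 0.00089862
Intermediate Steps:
Mul(Add(1386, -3461), Pow(Add(Mul(Add(2026, r), Add(-1203, -533)), Mul(41, -5)), -1)) = Mul(Add(1386, -3461), Pow(Add(Mul(Add(2026, -696), Add(-1203, -533)), Mul(41, -5)), -1)) = Mul(-2075, Pow(Add(Mul(1330, -1736), -205), -1)) = Mul(-2075, Pow(Add(-2308880, -205), -1)) = Mul(-2075, Pow(-2309085, -1)) = Mul(-2075, Rational(-1, 2309085)) = Rational(415, 461817)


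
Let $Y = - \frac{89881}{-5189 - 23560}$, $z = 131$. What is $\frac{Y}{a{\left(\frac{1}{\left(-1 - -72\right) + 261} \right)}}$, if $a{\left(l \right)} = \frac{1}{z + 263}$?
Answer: $\frac{35413114}{28749} \approx 1231.8$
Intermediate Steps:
$Y = \frac{89881}{28749}$ ($Y = - \frac{89881}{-28749} = \left(-89881\right) \left(- \frac{1}{28749}\right) = \frac{89881}{28749} \approx 3.1264$)
$a{\left(l \right)} = \frac{1}{394}$ ($a{\left(l \right)} = \frac{1}{131 + 263} = \frac{1}{394}$)
$\frac{Y}{a{\left(\frac{1}{\left(-1 - -72\right) + 261} \right)}} = \frac{89881 \frac{1}{\frac{1}{394}}}{28749} = \frac{89881}{28749} \cdot 394 = \frac{35413114}{28749}$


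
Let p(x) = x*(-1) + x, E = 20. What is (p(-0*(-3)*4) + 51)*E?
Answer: 1020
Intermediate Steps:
p(x) = 0 (p(x) = -x + x = 0)
(p(-0*(-3)*4) + 51)*E = (0 + 51)*20 = 51*20 = 1020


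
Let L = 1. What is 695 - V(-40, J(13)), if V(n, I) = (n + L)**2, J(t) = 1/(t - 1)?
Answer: -826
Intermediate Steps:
J(t) = 1/(-1 + t)
V(n, I) = (1 + n)**2 (V(n, I) = (n + 1)**2 = (1 + n)**2)
695 - V(-40, J(13)) = 695 - (1 - 40)**2 = 695 - 1*(-39)**2 = 695 - 1*1521 = 695 - 1521 = -826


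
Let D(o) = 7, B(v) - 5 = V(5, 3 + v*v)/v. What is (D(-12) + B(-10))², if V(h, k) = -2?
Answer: 3721/25 ≈ 148.84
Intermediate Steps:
B(v) = 5 - 2/v
(D(-12) + B(-10))² = (7 + (5 - 2/(-10)))² = (7 + (5 - 2*(-⅒)))² = (7 + (5 + ⅕))² = (7 + 26/5)² = (61/5)² = 3721/25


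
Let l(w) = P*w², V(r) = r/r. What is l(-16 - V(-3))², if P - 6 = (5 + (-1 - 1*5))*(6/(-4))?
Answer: 18792225/4 ≈ 4.6981e+6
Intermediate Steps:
V(r) = 1
P = 15/2 (P = 6 + (5 + (-1 - 1*5))*(6/(-4)) = 6 + (5 + (-1 - 5))*(6*(-¼)) = 6 + (5 - 6)*(-3/2) = 6 - 1*(-3/2) = 6 + 3/2 = 15/2 ≈ 7.5000)
l(w) = 15*w²/2
l(-16 - V(-3))² = (15*(-16 - 1*1)²/2)² = (15*(-16 - 1)²/2)² = ((15/2)*(-17)²)² = ((15/2)*289)² = (4335/2)² = 18792225/4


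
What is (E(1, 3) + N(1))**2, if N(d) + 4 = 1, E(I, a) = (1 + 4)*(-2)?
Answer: 169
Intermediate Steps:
E(I, a) = -10 (E(I, a) = 5*(-2) = -10)
N(d) = -3 (N(d) = -4 + 1 = -3)
(E(1, 3) + N(1))**2 = (-10 - 3)**2 = (-13)**2 = 169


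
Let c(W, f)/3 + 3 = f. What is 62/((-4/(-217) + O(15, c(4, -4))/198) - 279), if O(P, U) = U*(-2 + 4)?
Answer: -221991/999653 ≈ -0.22207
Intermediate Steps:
c(W, f) = -9 + 3*f
O(P, U) = 2*U (O(P, U) = U*2 = 2*U)
62/((-4/(-217) + O(15, c(4, -4))/198) - 279) = 62/((-4/(-217) + (2*(-9 + 3*(-4)))/198) - 279) = 62/((-4*(-1/217) + (2*(-9 - 12))*(1/198)) - 279) = 62/((4/217 + (2*(-21))*(1/198)) - 279) = 62/((4/217 - 42*1/198) - 279) = 62/((4/217 - 7/33) - 279) = 62/(-1387/7161 - 279) = 62/(-1999306/7161) = -7161/1999306*62 = -221991/999653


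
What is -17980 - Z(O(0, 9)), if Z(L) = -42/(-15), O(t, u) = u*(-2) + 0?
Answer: -89914/5 ≈ -17983.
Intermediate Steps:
O(t, u) = -2*u (O(t, u) = -2*u + 0 = -2*u)
Z(L) = 14/5 (Z(L) = -42*(-1/15) = 14/5)
-17980 - Z(O(0, 9)) = -17980 - 1*14/5 = -17980 - 14/5 = -89914/5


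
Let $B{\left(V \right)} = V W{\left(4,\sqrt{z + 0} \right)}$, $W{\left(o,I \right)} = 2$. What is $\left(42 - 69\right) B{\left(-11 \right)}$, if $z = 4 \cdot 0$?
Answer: $594$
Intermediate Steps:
$z = 0$
$B{\left(V \right)} = 2 V$ ($B{\left(V \right)} = V 2 = 2 V$)
$\left(42 - 69\right) B{\left(-11 \right)} = \left(42 - 69\right) 2 \left(-11\right) = \left(-27\right) \left(-22\right) = 594$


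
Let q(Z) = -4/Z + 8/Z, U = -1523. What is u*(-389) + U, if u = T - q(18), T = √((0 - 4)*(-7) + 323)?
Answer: -12929/9 - 1167*√39 ≈ -8724.5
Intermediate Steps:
q(Z) = 4/Z
T = 3*√39 (T = √(-4*(-7) + 323) = √(28 + 323) = √351 = 3*√39 ≈ 18.735)
u = -2/9 + 3*√39 (u = 3*√39 - 4/18 = 3*√39 - 1*2/9 = 3*√39 - 2/9 = -2/9 + 3*√39 ≈ 18.513)
u*(-389) + U = (-2/9 + 3*√39)*(-389) - 1523 = (778/9 - 1167*√39) - 1523 = -12929/9 - 1167*√39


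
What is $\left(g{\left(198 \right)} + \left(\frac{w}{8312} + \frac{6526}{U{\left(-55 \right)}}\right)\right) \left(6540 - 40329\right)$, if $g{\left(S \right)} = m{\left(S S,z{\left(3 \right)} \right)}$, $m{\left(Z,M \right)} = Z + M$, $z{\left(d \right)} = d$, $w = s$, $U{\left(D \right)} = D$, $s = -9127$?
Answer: $- \frac{603779899191147}{457160} \approx -1.3207 \cdot 10^{9}$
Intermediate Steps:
$w = -9127$
$m{\left(Z,M \right)} = M + Z$
$g{\left(S \right)} = 3 + S^{2}$ ($g{\left(S \right)} = 3 + S S = 3 + S^{2}$)
$\left(g{\left(198 \right)} + \left(\frac{w}{8312} + \frac{6526}{U{\left(-55 \right)}}\right)\right) \left(6540 - 40329\right) = \left(\left(3 + 198^{2}\right) + \left(- \frac{9127}{8312} + \frac{6526}{-55}\right)\right) \left(6540 - 40329\right) = \left(\left(3 + 39204\right) + \left(\left(-9127\right) \frac{1}{8312} + 6526 \left(- \frac{1}{55}\right)\right)\right) \left(-33789\right) = \left(39207 - \frac{54746097}{457160}\right) \left(-33789\right) = \frac{17869126023}{457160} \left(-33789\right) = - \frac{603779899191147}{457160}$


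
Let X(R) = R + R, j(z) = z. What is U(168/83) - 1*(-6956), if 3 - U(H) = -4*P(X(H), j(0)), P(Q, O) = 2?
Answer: 6967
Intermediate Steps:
X(R) = 2*R
U(H) = 11 (U(H) = 3 - (-4)*2 = 3 - 1*(-8) = 3 + 8 = 11)
U(168/83) - 1*(-6956) = 11 - 1*(-6956) = 11 + 6956 = 6967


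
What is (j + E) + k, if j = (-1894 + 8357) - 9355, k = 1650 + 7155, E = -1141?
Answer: 4772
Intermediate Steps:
k = 8805
j = -2892 (j = 6463 - 9355 = -2892)
(j + E) + k = (-2892 - 1141) + 8805 = -4033 + 8805 = 4772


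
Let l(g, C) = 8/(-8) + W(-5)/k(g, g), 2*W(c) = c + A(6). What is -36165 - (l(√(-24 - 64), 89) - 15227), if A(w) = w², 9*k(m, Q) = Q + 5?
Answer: 3*(-27916*√22 + 69883*I)/(2*(-5*I + 2*√22)) ≈ -20943.0 + 11.581*I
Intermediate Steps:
k(m, Q) = 5/9 + Q/9 (k(m, Q) = (Q + 5)/9 = (5 + Q)/9 = 5/9 + Q/9)
W(c) = 18 + c/2 (W(c) = (c + 6²)/2 = (c + 36)/2 = (36 + c)/2 = 18 + c/2)
l(g, C) = -1 + 31/(2*(5/9 + g/9)) (l(g, C) = 8/(-8) + (18 + (½)*(-5))/(5/9 + g/9) = 8*(-⅛) + (18 - 5/2)/(5/9 + g/9) = -1 + 31/(2*(5/9 + g/9)))
-36165 - (l(√(-24 - 64), 89) - 15227) = -36165 - ((269/2 - √(-24 - 64))/(5 + √(-24 - 64)) - 15227) = -36165 - ((269/2 - √(-88))/(5 + √(-88)) - 15227) = -36165 - ((269/2 - 2*I*√22)/(5 + 2*I*√22) - 15227) = -36165 - (-15227 + (269/2 - 2*I*√22)/(5 + 2*I*√22)) = -36165 + (15227 - (269/2 - 2*I*√22)/(5 + 2*I*√22)) = -20938 - (269/2 - 2*I*√22)/(5 + 2*I*√22)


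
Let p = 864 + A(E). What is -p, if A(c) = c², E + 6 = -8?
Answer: -1060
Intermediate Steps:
E = -14 (E = -6 - 8 = -14)
p = 1060 (p = 864 + (-14)² = 864 + 196 = 1060)
-p = -1*1060 = -1060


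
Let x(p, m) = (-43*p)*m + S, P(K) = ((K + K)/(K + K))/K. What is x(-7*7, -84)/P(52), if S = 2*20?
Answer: -9201296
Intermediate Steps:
S = 40
P(K) = 1/K (P(K) = ((2*K)/((2*K)))/K = ((2*K)*(1/(2*K)))/K = 1/K)
x(p, m) = 40 - 43*m*p (x(p, m) = (-43*p)*m + 40 = -43*m*p + 40 = 40 - 43*m*p)
x(-7*7, -84)/P(52) = (40 - 43*(-84)*(-7*7))/(1/52) = (40 - 43*(-84)*(-49))/(1/52) = (40 - 176988)*52 = -176948*52 = -9201296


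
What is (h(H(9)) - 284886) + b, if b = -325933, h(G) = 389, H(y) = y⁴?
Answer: -610430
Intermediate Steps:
(h(H(9)) - 284886) + b = (389 - 284886) - 325933 = -284497 - 325933 = -610430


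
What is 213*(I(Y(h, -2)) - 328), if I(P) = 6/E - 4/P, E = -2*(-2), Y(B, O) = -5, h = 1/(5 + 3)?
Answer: -693741/10 ≈ -69374.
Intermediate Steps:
h = ⅛ (h = 1/8 = ⅛ ≈ 0.12500)
E = 4
I(P) = 3/2 - 4/P (I(P) = 6/4 - 4/P = 6*(¼) - 4/P = 3/2 - 4/P)
213*(I(Y(h, -2)) - 328) = 213*((3/2 - 4/(-5)) - 328) = 213*((3/2 - 4*(-⅕)) - 328) = 213*((3/2 + ⅘) - 328) = 213*(23/10 - 328) = 213*(-3257/10) = -693741/10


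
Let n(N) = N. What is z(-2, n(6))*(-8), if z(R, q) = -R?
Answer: -16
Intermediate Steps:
z(-2, n(6))*(-8) = -1*(-2)*(-8) = 2*(-8) = -16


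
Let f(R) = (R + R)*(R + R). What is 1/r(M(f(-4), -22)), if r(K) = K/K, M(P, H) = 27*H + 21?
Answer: 1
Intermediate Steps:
f(R) = 4*R² (f(R) = (2*R)*(2*R) = 4*R²)
M(P, H) = 21 + 27*H
r(K) = 1
1/r(M(f(-4), -22)) = 1/1 = 1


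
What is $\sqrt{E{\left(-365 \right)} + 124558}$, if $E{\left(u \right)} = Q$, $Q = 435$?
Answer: $11 \sqrt{1033} \approx 353.54$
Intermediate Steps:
$E{\left(u \right)} = 435$
$\sqrt{E{\left(-365 \right)} + 124558} = \sqrt{435 + 124558} = \sqrt{124993} = 11 \sqrt{1033}$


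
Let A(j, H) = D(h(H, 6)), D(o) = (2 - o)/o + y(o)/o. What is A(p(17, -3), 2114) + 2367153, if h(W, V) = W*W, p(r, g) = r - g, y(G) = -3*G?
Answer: 5289389706203/2234498 ≈ 2.3671e+6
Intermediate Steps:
h(W, V) = W**2
D(o) = -3 + (2 - o)/o (D(o) = (2 - o)/o + (-3*o)/o = (2 - o)/o - 3 = -3 + (2 - o)/o)
A(j, H) = -4 + 2/H**2 (A(j, H) = -4 + 2/(H**2) = -4 + 2/H**2)
A(p(17, -3), 2114) + 2367153 = (-4 + 2/2114**2) + 2367153 = (-4 + 2*(1/4468996)) + 2367153 = (-4 + 1/2234498) + 2367153 = -8937991/2234498 + 2367153 = 5289389706203/2234498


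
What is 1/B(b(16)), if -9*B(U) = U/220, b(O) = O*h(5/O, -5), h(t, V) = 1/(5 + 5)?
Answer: -2475/2 ≈ -1237.5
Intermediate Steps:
h(t, V) = ⅒ (h(t, V) = 1/10 = ⅒)
b(O) = O/10 (b(O) = O*(⅒) = O/10)
B(U) = -U/1980 (B(U) = -U/(9*220) = -U/1980)
1/B(b(16)) = 1/(-16/19800) = 1/(-1/1980*8/5) = 1/(-2/2475) = -2475/2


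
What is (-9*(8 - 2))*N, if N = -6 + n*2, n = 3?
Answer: 0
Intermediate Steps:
N = 0 (N = -6 + 3*2 = -6 + 6 = 0)
(-9*(8 - 2))*N = -9*(8 - 2)*0 = -9*6*0 = -54*0 = 0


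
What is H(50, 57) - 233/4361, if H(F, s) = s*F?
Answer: 12428617/4361 ≈ 2849.9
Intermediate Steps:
H(F, s) = F*s
H(50, 57) - 233/4361 = 50*57 - 233/4361 = 2850 - 233*1/4361 = 2850 - 233/4361 = 12428617/4361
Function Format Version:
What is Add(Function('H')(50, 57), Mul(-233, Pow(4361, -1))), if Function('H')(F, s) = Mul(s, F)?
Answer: Rational(12428617, 4361) ≈ 2849.9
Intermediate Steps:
Function('H')(F, s) = Mul(F, s)
Add(Function('H')(50, 57), Mul(-233, Pow(4361, -1))) = Add(Mul(50, 57), Mul(-233, Pow(4361, -1))) = Add(2850, Mul(-233, Rational(1, 4361))) = Add(2850, Rational(-233, 4361)) = Rational(12428617, 4361)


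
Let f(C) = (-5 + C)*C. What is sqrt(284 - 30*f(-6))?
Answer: 4*I*sqrt(106) ≈ 41.182*I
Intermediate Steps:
f(C) = C*(-5 + C)
sqrt(284 - 30*f(-6)) = sqrt(284 - (-180)*(-5 - 6)) = sqrt(284 - (-180)*(-11)) = sqrt(284 - 30*66) = sqrt(284 - 1980) = sqrt(-1696) = 4*I*sqrt(106)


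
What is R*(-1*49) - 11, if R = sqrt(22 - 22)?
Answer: -11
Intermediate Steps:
R = 0 (R = sqrt(0) = 0)
R*(-1*49) - 11 = 0*(-1*49) - 11 = 0*(-49) - 11 = 0 - 11 = -11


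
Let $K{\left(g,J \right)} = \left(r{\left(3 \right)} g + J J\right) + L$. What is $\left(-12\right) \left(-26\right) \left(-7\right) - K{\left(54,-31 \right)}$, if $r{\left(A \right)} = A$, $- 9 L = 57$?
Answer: $- \frac{9902}{3} \approx -3300.7$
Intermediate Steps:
$L = - \frac{19}{3}$ ($L = \left(- \frac{1}{9}\right) 57 = - \frac{19}{3} \approx -6.3333$)
$K{\left(g,J \right)} = - \frac{19}{3} + J^{2} + 3 g$ ($K{\left(g,J \right)} = \left(3 g + J J\right) - \frac{19}{3} = \left(3 g + J^{2}\right) - \frac{19}{3} = \left(J^{2} + 3 g\right) - \frac{19}{3} = - \frac{19}{3} + J^{2} + 3 g$)
$\left(-12\right) \left(-26\right) \left(-7\right) - K{\left(54,-31 \right)} = \left(-12\right) \left(-26\right) \left(-7\right) - \left(- \frac{19}{3} + \left(-31\right)^{2} + 3 \cdot 54\right) = 312 \left(-7\right) - \left(- \frac{19}{3} + 961 + 162\right) = -2184 - \frac{3350}{3} = - \frac{9902}{3}$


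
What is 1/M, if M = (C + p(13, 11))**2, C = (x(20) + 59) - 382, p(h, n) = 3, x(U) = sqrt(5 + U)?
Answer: 1/99225 ≈ 1.0078e-5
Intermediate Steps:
C = -318 (C = (sqrt(5 + 20) + 59) - 382 = (sqrt(25) + 59) - 382 = (5 + 59) - 382 = 64 - 382 = -318)
M = 99225 (M = (-318 + 3)**2 = (-315)**2 = 99225)
1/M = 1/99225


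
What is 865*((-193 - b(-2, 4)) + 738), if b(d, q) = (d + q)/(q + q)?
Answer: 1884835/4 ≈ 4.7121e+5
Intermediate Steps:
b(d, q) = (d + q)/(2*q) (b(d, q) = (d + q)/((2*q)) = (d + q)*(1/(2*q)) = (d + q)/(2*q))
865*((-193 - b(-2, 4)) + 738) = 865*((-193 - (-2 + 4)/(2*4)) + 738) = 865*((-193 - 2/(2*4)) + 738) = 865*((-193 - 1*¼) + 738) = 865*((-193 - ¼) + 738) = 865*(-773/4 + 738) = 865*(2179/4) = 1884835/4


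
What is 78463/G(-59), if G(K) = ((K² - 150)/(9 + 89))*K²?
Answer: 7689374/11595211 ≈ 0.66315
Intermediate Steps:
G(K) = K²*(-75/49 + K²/98) (G(K) = ((-150 + K²)/98)*K² = ((-150 + K²)*(1/98))*K² = (-75/49 + K²/98)*K² = K²*(-75/49 + K²/98))
78463/G(-59) = 78463/(((1/98)*(-59)²*(-150 + (-59)²))) = 78463/(((1/98)*3481*(-150 + 3481))) = 78463/(((1/98)*3481*3331)) = 78463/(11595211/98) = 78463*(98/11595211) = 7689374/11595211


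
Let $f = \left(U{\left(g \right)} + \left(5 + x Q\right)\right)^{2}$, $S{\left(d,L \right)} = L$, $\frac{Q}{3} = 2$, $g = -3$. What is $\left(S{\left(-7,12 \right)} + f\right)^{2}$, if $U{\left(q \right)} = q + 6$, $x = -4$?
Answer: $71824$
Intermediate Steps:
$Q = 6$ ($Q = 3 \cdot 2 = 6$)
$U{\left(q \right)} = 6 + q$
$f = 256$ ($f = \left(\left(6 - 3\right) + \left(5 - 24\right)\right)^{2} = \left(3 + \left(5 - 24\right)\right)^{2} = \left(3 - 19\right)^{2} = \left(-16\right)^{2} = 256$)
$\left(S{\left(-7,12 \right)} + f\right)^{2} = \left(12 + 256\right)^{2} = 268^{2} = 71824$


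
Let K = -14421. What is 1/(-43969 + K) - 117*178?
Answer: -1216030141/58390 ≈ -20826.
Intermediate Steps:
1/(-43969 + K) - 117*178 = 1/(-43969 - 14421) - 117*178 = 1/(-58390) - 20826 = -1/58390 - 20826 = -1216030141/58390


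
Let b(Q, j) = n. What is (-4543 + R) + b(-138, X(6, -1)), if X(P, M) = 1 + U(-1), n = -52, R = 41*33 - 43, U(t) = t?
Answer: -3285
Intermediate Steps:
R = 1310 (R = 1353 - 43 = 1310)
X(P, M) = 0 (X(P, M) = 1 - 1 = 0)
b(Q, j) = -52
(-4543 + R) + b(-138, X(6, -1)) = (-4543 + 1310) - 52 = -3233 - 52 = -3285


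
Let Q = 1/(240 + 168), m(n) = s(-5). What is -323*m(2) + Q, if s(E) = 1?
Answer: -131783/408 ≈ -323.00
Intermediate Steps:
m(n) = 1
Q = 1/408 ≈ 0.0024510
-323*m(2) + Q = -323*1 + 1/408 = -323 + 1/408 = -131783/408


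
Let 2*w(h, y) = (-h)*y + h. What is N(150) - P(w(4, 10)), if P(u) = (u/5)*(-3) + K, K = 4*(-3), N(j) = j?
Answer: 756/5 ≈ 151.20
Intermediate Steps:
K = -12
w(h, y) = h/2 - h*y/2 (w(h, y) = ((-h)*y + h)/2 = (-h*y + h)/2 = (h - h*y)/2 = h/2 - h*y/2)
P(u) = -12 - 3*u/5 (P(u) = (u/5)*(-3) - 12 = -3*u/5 - 12 = -12 - 3*u/5)
N(150) - P(w(4, 10)) = 150 - (-12 - 3*4*(1 - 1*10)/10) = 150 - (-12 - 3*4*(1 - 10)/10) = 150 - (-12 - 3*4*(-9)/10) = 150 - (-12 - ⅗*(-18)) = 150 - (-12 + 54/5) = 150 - 1*(-6/5) = 150 + 6/5 = 756/5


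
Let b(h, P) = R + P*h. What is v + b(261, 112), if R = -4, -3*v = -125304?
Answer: 70996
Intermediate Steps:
v = 41768 (v = -1/3*(-125304) = 41768)
b(h, P) = -4 + P*h
v + b(261, 112) = 41768 + (-4 + 112*261) = 41768 + (-4 + 29232) = 41768 + 29228 = 70996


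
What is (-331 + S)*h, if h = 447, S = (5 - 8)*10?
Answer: -161367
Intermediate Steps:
S = -30 (S = -3*10 = -30)
(-331 + S)*h = (-331 - 30)*447 = -361*447 = -161367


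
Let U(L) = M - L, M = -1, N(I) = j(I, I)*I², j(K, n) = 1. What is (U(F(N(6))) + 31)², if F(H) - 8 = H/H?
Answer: 441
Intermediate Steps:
N(I) = I² (N(I) = 1*I² = I²)
F(H) = 9 (F(H) = 8 + H/H = 8 + 1 = 9)
U(L) = -1 - L
(U(F(N(6))) + 31)² = ((-1 - 1*9) + 31)² = ((-1 - 9) + 31)² = (-10 + 31)² = 21² = 441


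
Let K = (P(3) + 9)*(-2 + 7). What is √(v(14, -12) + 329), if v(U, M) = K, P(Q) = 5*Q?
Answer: √449 ≈ 21.190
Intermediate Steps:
K = 120 (K = (5*3 + 9)*(-2 + 7) = (15 + 9)*5 = 24*5 = 120)
v(U, M) = 120
√(v(14, -12) + 329) = √(120 + 329) = √449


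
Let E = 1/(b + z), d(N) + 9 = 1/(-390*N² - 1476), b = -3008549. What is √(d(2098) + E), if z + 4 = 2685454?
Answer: I*√692158874462173999020533696751/277320239352282 ≈ 3.0*I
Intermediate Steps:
z = 2685450 (z = -4 + 2685454 = 2685450)
d(N) = -9 + 1/(-1476 - 390*N²) (d(N) = -9 + 1/(-390*N² - 1476) = -9 + 1/(-1476 - 390*N²))
E = -1/323099 (E = 1/(-3008549 + 2685450) = 1/(-323099) = -1/323099 ≈ -3.0950e-6)
√(d(2098) + E) = √(5*(-2657 - 702*2098²)/(6*(246 + 65*2098²)) - 1/323099) = √(5*(-2657 - 702*4401604)/(6*(246 + 65*4401604)) - 1/323099) = √(5*(-2657 - 3089926008)/(6*(246 + 286104260)) - 1/323099) = √((⅚)*(-3089928665)/286104506 - 1/323099) = √((⅚)*(1/286104506)*(-3089928665) - 1/323099) = √(-15449643325/1716627036 - 1/323099) = √(-4991766025291211/554640478704564) = I*√692158874462173999020533696751/277320239352282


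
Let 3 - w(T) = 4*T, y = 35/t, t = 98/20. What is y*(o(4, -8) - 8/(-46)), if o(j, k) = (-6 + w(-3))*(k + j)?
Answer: -41200/161 ≈ -255.90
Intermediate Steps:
t = 49/10 (t = 98*(1/20) = 49/10 ≈ 4.9000)
y = 50/7 (y = 35/(49/10) = 35*(10/49) = 50/7 ≈ 7.1429)
w(T) = 3 - 4*T
o(j, k) = 9*j + 9*k (o(j, k) = (-6 + (3 - 4*(-3)))*(k + j) = (-6 + (3 + 12))*(j + k) = (-6 + 15)*(j + k) = 9*(j + k) = 9*j + 9*k)
y*(o(4, -8) - 8/(-46)) = 50*((9*4 + 9*(-8)) - 8/(-46))/7 = 50*((36 - 72) - 8*(-1/46))/7 = 50*(-36 + 4/23)/7 = (50/7)*(-824/23) = -41200/161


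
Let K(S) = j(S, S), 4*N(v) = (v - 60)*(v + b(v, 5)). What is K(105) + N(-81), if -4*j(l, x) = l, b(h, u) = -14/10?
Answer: 57567/20 ≈ 2878.4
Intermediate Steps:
b(h, u) = -7/5 (b(h, u) = -14*1/10 = -7/5)
N(v) = (-60 + v)*(-7/5 + v)/4 (N(v) = ((v - 60)*(v - 7/5))/4 = ((-60 + v)*(-7/5 + v))/4 = (-60 + v)*(-7/5 + v)/4)
j(l, x) = -l/4
K(S) = -S/4
K(105) + N(-81) = -1/4*105 + (21 - 307/20*(-81) + (1/4)*(-81)**2) = -105/4 + (21 + 24867/20 + (1/4)*6561) = -105/4 + (21 + 24867/20 + 6561/4) = -105/4 + 14523/5 = 57567/20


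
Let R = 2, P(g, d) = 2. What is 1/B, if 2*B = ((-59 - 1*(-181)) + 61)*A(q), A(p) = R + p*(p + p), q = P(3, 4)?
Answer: 1/915 ≈ 0.0010929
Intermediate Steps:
q = 2
A(p) = 2 + 2*p² (A(p) = 2 + p*(p + p) = 2 + p*(2*p) = 2 + 2*p²)
B = 915 (B = (((-59 - 1*(-181)) + 61)*(2 + 2*2²))/2 = (((-59 + 181) + 61)*(2 + 2*4))/2 = ((122 + 61)*(2 + 8))/2 = (183*10)/2 = (½)*1830 = 915)
1/B = 1/915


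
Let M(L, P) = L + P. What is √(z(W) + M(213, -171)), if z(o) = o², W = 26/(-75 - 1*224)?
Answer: √22222/23 ≈ 6.4813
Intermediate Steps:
W = -2/23 (W = 26/(-75 - 224) = 26/(-299) = 26*(-1/299) = -2/23 ≈ -0.086957)
√(z(W) + M(213, -171)) = √((-2/23)² + (213 - 171)) = √(4/529 + 42) = √(22222/529) = √22222/23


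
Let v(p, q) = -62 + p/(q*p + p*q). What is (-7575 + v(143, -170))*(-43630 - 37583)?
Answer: 210876132753/340 ≈ 6.2022e+8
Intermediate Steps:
v(p, q) = -62 + 1/(2*q) (v(p, q) = -62 + p/(p*q + p*q) = -62 + p/((2*p*q)) = -62 + p*(1/(2*p*q)) = -62 + 1/(2*q))
(-7575 + v(143, -170))*(-43630 - 37583) = (-7575 + (-62 + (½)/(-170)))*(-43630 - 37583) = (-7575 + (-62 + (½)*(-1/170)))*(-81213) = (-7575 + (-62 - 1/340))*(-81213) = (-7575 - 21081/340)*(-81213) = -2596581/340*(-81213) = 210876132753/340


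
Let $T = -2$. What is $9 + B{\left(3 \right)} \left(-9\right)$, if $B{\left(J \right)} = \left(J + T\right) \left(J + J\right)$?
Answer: $-45$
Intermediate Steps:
$B{\left(J \right)} = 2 J \left(-2 + J\right)$ ($B{\left(J \right)} = \left(J - 2\right) \left(J + J\right) = \left(-2 + J\right) 2 J = 2 J \left(-2 + J\right)$)
$9 + B{\left(3 \right)} \left(-9\right) = 9 + 2 \cdot 3 \left(-2 + 3\right) \left(-9\right) = 9 + 2 \cdot 3 \cdot 1 \left(-9\right) = 9 + 6 \left(-9\right) = 9 - 54 = -45$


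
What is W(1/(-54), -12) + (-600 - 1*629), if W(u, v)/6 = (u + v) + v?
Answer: -12358/9 ≈ -1373.1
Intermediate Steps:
W(u, v) = 6*u + 12*v (W(u, v) = 6*((u + v) + v) = 6*(u + 2*v) = 6*u + 12*v)
W(1/(-54), -12) + (-600 - 1*629) = (6/(-54) + 12*(-12)) + (-600 - 1*629) = (6*(-1/54) - 144) + (-600 - 629) = (-⅑ - 144) - 1229 = -1297/9 - 1229 = -12358/9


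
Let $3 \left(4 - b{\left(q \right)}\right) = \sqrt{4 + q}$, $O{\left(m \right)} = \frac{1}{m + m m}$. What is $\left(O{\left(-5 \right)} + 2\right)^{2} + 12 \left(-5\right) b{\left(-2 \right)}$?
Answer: $- \frac{94319}{400} + 20 \sqrt{2} \approx -207.51$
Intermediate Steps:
$O{\left(m \right)} = \frac{1}{m + m^{2}}$
$b{\left(q \right)} = 4 - \frac{\sqrt{4 + q}}{3}$
$\left(O{\left(-5 \right)} + 2\right)^{2} + 12 \left(-5\right) b{\left(-2 \right)} = \left(\frac{1}{\left(-5\right) \left(1 - 5\right)} + 2\right)^{2} + 12 \left(-5\right) \left(4 - \frac{\sqrt{4 - 2}}{3}\right) = \left(- \frac{1}{5 \left(-4\right)} + 2\right)^{2} - 60 \left(4 - \frac{\sqrt{2}}{3}\right) = \left(\left(- \frac{1}{5}\right) \left(- \frac{1}{4}\right) + 2\right)^{2} - \left(240 - 20 \sqrt{2}\right) = \left(\frac{1}{20} + 2\right)^{2} - \left(240 - 20 \sqrt{2}\right) = \left(\frac{41}{20}\right)^{2} - \left(240 - 20 \sqrt{2}\right) = \frac{1681}{400} - \left(240 - 20 \sqrt{2}\right) = - \frac{94319}{400} + 20 \sqrt{2}$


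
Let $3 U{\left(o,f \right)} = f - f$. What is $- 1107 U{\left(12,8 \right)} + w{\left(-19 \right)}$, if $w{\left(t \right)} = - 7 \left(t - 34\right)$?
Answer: $371$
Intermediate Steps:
$U{\left(o,f \right)} = 0$ ($U{\left(o,f \right)} = \frac{f - f}{3} = \frac{1}{3} \cdot 0 = 0$)
$w{\left(t \right)} = 238 - 7 t$ ($w{\left(t \right)} = - 7 \left(-34 + t\right) = 238 - 7 t$)
$- 1107 U{\left(12,8 \right)} + w{\left(-19 \right)} = \left(-1107\right) 0 + \left(238 - -133\right) = 0 + \left(238 + 133\right) = 0 + 371 = 371$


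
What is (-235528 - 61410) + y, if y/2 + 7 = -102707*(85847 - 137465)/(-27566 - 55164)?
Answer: -17584949406/41365 ≈ -4.2512e+5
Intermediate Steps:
y = -5302109036/41365 (y = -14 + 2*(-102707*(85847 - 137465)/(-27566 - 55164)) = -14 + 2*(-102707/((-82730/(-51618)))) = -14 + 2*(-102707/((-82730*(-1/51618)))) = -14 + 2*(-102707/41365/25809) = -14 + 2*(-102707*25809/41365) = -14 + 2*(-2650764963/41365) = -14 - 5301529926/41365 = -5302109036/41365 ≈ -1.2818e+5)
(-235528 - 61410) + y = (-235528 - 61410) - 5302109036/41365 = -296938 - 5302109036/41365 = -17584949406/41365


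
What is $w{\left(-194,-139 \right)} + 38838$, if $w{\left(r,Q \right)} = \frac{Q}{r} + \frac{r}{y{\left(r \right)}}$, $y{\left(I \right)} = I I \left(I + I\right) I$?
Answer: $\frac{567152766391}{14602768} \approx 38839.0$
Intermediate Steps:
$y{\left(I \right)} = 2 I^{4}$ ($y{\left(I \right)} = I I 2 I I = I 2 I^{2} I = 2 I^{3} I = 2 I^{4}$)
$w{\left(r,Q \right)} = \frac{1}{2 r^{3}} + \frac{Q}{r}$ ($w{\left(r,Q \right)} = \frac{Q}{r} + \frac{r}{2 r^{4}} = \frac{Q}{r} + r \frac{1}{2 r^{4}} = \frac{Q}{r} + \frac{1}{2 r^{3}} = \frac{1}{2 r^{3}} + \frac{Q}{r}$)
$w{\left(-194,-139 \right)} + 38838 = \left(\frac{1}{2 \left(-7301384\right)} - \frac{139}{-194}\right) + 38838 = \left(\frac{1}{2} \left(- \frac{1}{7301384}\right) - - \frac{139}{194}\right) + 38838 = \left(- \frac{1}{14602768} + \frac{139}{194}\right) + 38838 = \frac{10462807}{14602768} + 38838 = \frac{567152766391}{14602768}$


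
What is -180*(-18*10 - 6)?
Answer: 33480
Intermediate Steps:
-180*(-18*10 - 6) = -180*(-180 - 6) = -180*(-186) = 33480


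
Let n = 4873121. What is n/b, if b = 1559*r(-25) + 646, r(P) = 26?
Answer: 4873121/41180 ≈ 118.34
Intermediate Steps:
b = 41180 (b = 1559*26 + 646 = 40534 + 646 = 41180)
n/b = 4873121/41180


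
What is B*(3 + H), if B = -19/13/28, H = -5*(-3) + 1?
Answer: -361/364 ≈ -0.99176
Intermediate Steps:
H = 16 (H = 15 + 1 = 16)
B = -19/364 (B = -19*1/13*(1/28) = -19/13*1/28 = -19/364 ≈ -0.052198)
B*(3 + H) = -19*(3 + 16)/364 = -19/364*19 = -361/364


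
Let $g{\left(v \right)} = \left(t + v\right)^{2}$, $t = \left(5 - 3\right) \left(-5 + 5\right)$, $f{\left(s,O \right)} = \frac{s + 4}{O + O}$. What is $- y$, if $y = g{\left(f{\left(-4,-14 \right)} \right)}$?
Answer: $0$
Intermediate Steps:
$f{\left(s,O \right)} = \frac{4 + s}{2 O}$
$t = 0$ ($t = 2 \cdot 0 = 0$)
$g{\left(v \right)} = v^{2}$ ($g{\left(v \right)} = \left(0 + v\right)^{2} = v^{2}$)
$y = 0$ ($y = \left(\frac{4 - 4}{2 \left(-14\right)}\right)^{2} = \left(\frac{1}{2} \left(- \frac{1}{14}\right) 0\right)^{2} = 0^{2} = 0$)
$- y = \left(-1\right) 0 = 0$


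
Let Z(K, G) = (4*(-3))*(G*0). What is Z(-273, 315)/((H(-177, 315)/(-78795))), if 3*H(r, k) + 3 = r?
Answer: 0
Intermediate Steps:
H(r, k) = -1 + r/3
Z(K, G) = 0 (Z(K, G) = -12*0 = 0)
Z(-273, 315)/((H(-177, 315)/(-78795))) = 0/(((-1 + (⅓)*(-177))/(-78795))) = 0/(((-1 - 59)*(-1/78795))) = 0/((-60*(-1/78795))) = 0/(4/5253) = 0*(5253/4) = 0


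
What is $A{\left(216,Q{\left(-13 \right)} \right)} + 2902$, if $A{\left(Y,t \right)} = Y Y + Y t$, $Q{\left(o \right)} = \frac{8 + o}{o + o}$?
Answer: $\frac{644794}{13} \approx 49600.0$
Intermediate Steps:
$Q{\left(o \right)} = \frac{8 + o}{2 o}$
$A{\left(Y,t \right)} = Y^{2} + Y t$
$A{\left(216,Q{\left(-13 \right)} \right)} + 2902 = 216 \left(216 + \frac{8 - 13}{2 \left(-13\right)}\right) + 2902 = 216 \left(216 + \frac{1}{2} \left(- \frac{1}{13}\right) \left(-5\right)\right) + 2902 = 216 \left(216 + \frac{5}{26}\right) + 2902 = 216 \cdot \frac{5621}{26} + 2902 = \frac{607068}{13} + 2902 = \frac{644794}{13}$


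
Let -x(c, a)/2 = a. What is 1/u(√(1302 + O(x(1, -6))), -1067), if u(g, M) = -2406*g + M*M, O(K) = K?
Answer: 1138489/1288550672617 + 7218*√146/1288550672617 ≈ 9.5123e-7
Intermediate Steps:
x(c, a) = -2*a
u(g, M) = M² - 2406*g (u(g, M) = -2406*g + M² = M² - 2406*g)
1/u(√(1302 + O(x(1, -6))), -1067) = 1/((-1067)² - 2406*√(1302 - 2*(-6))) = 1/(1138489 - 2406*√(1302 + 12)) = 1/(1138489 - 7218*√146)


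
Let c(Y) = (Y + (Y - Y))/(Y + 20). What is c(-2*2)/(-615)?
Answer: 1/2460 ≈ 0.00040650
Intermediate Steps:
c(Y) = Y/(20 + Y) (c(Y) = (Y + 0)/(20 + Y) = Y/(20 + Y))
c(-2*2)/(-615) = ((-2*2)/(20 - 2*2))/(-615) = -4/(20 - 4)*(-1/615) = -4/16*(-1/615) = -4*1/16*(-1/615) = -¼*(-1/615) = 1/2460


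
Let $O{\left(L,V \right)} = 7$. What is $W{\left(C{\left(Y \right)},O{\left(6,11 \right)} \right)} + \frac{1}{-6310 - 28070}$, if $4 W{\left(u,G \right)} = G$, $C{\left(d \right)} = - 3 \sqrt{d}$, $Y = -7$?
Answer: $\frac{15041}{8595} \approx 1.75$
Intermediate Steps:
$W{\left(u,G \right)} = \frac{G}{4}$
$W{\left(C{\left(Y \right)},O{\left(6,11 \right)} \right)} + \frac{1}{-6310 - 28070} = \frac{1}{4} \cdot 7 + \frac{1}{-6310 - 28070} = \frac{7}{4} + \frac{1}{-34380} = \frac{7}{4} - \frac{1}{34380} = \frac{15041}{8595}$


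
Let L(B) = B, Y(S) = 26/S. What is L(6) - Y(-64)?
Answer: 205/32 ≈ 6.4063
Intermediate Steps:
L(6) - Y(-64) = 6 - 26/(-64) = 6 - 26*(-1)/64 = 6 - 1*(-13/32) = 6 + 13/32 = 205/32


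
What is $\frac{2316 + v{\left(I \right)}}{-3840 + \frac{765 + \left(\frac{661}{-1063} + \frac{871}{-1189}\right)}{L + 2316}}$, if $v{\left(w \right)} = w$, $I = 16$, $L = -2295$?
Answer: $- \frac{61896053604}{100956283427} \approx -0.6131$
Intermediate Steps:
$\frac{2316 + v{\left(I \right)}}{-3840 + \frac{765 + \left(\frac{661}{-1063} + \frac{871}{-1189}\right)}{L + 2316}} = \frac{2316 + 16}{-3840 + \frac{765 + \left(\frac{661}{-1063} + \frac{871}{-1189}\right)}{-2295 + 2316}} = \frac{2332}{-3840 + \frac{765 + \left(661 \left(- \frac{1}{1063}\right) + 871 \left(- \frac{1}{1189}\right)\right)}{21}} = \frac{2332}{-3840 + \left(765 - \frac{1711802}{1263907}\right) \frac{1}{21}} = \frac{2332}{-3840 + \frac{965177053}{1263907} \cdot \frac{1}{21}} = \frac{2332}{-3840 + \frac{965177053}{26542047}} = \frac{2332}{- \frac{100956283427}{26542047}} = 2332 \left(- \frac{26542047}{100956283427}\right) = - \frac{61896053604}{100956283427}$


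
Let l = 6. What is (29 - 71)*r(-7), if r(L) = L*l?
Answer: 1764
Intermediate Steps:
r(L) = 6*L (r(L) = L*6 = 6*L)
(29 - 71)*r(-7) = (29 - 71)*(6*(-7)) = -42*(-42) = 1764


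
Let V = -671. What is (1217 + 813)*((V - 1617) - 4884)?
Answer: -14559160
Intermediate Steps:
(1217 + 813)*((V - 1617) - 4884) = (1217 + 813)*((-671 - 1617) - 4884) = 2030*(-2288 - 4884) = 2030*(-7172) = -14559160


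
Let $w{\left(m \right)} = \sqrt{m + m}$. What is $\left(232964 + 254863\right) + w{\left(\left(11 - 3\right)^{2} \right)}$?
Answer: $487827 + 8 \sqrt{2} \approx 4.8784 \cdot 10^{5}$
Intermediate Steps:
$w{\left(m \right)} = \sqrt{2} \sqrt{m}$ ($w{\left(m \right)} = \sqrt{2 m} = \sqrt{2} \sqrt{m}$)
$\left(232964 + 254863\right) + w{\left(\left(11 - 3\right)^{2} \right)} = \left(232964 + 254863\right) + \sqrt{2} \sqrt{\left(11 - 3\right)^{2}} = 487827 + \sqrt{2} \sqrt{8^{2}} = 487827 + \sqrt{2} \sqrt{64} = 487827 + \sqrt{2} \cdot 8 = 487827 + 8 \sqrt{2}$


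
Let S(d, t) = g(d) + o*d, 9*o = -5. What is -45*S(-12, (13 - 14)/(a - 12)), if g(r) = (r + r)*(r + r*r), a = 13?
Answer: 142260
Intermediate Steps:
o = -5/9 (o = (1/9)*(-5) = -5/9 ≈ -0.55556)
g(r) = 2*r*(r + r**2) (g(r) = (2*r)*(r + r**2) = 2*r*(r + r**2))
S(d, t) = -5*d/9 + 2*d**2*(1 + d) (S(d, t) = 2*d**2*(1 + d) - 5*d/9 = -5*d/9 + 2*d**2*(1 + d))
-45*S(-12, (13 - 14)/(a - 12)) = -5*(-12)*(-5 + 18*(-12)*(1 - 12)) = -5*(-12)*(-5 + 18*(-12)*(-11)) = -5*(-12)*(-5 + 2376) = -5*(-12)*2371 = -45*(-9484/3) = 142260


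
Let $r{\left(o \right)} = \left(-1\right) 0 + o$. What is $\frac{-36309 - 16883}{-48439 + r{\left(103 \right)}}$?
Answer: $\frac{6649}{6042} \approx 1.1005$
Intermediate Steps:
$r{\left(o \right)} = o$ ($r{\left(o \right)} = 0 + o = o$)
$\frac{-36309 - 16883}{-48439 + r{\left(103 \right)}} = \frac{-36309 - 16883}{-48439 + 103} = - \frac{53192}{-48336} = \left(-53192\right) \left(- \frac{1}{48336}\right) = \frac{6649}{6042}$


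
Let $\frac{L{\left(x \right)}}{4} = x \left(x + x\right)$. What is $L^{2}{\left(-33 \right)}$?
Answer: $75898944$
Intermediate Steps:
$L{\left(x \right)} = 8 x^{2}$ ($L{\left(x \right)} = 4 x \left(x + x\right) = 4 x 2 x = 4 \cdot 2 x^{2} = 8 x^{2}$)
$L^{2}{\left(-33 \right)} = \left(8 \left(-33\right)^{2}\right)^{2} = \left(8 \cdot 1089\right)^{2} = 8712^{2} = 75898944$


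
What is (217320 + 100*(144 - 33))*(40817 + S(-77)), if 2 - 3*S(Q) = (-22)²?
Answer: 9286719660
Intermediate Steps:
S(Q) = -482/3 (S(Q) = ⅔ - ⅓*(-22)² = ⅔ - ⅓*484 = ⅔ - 484/3 = -482/3)
(217320 + 100*(144 - 33))*(40817 + S(-77)) = (217320 + 100*(144 - 33))*(40817 - 482/3) = (217320 + 100*111)*(121969/3) = (217320 + 11100)*(121969/3) = 228420*(121969/3) = 9286719660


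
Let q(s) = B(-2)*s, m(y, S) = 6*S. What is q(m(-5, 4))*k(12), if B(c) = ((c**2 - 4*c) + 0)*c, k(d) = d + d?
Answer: -13824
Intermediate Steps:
k(d) = 2*d
B(c) = c*(c**2 - 4*c) (B(c) = (c**2 - 4*c)*c = c*(c**2 - 4*c))
q(s) = -24*s (q(s) = ((-2)**2*(-4 - 2))*s = (4*(-6))*s = -24*s)
q(m(-5, 4))*k(12) = (-144*4)*(2*12) = -24*24*24 = -576*24 = -13824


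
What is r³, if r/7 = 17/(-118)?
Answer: -1685159/1643032 ≈ -1.0256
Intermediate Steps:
r = -119/118 (r = 7*(17/(-118)) = 7*(17*(-1/118)) = 7*(-17/118) = -119/118 ≈ -1.0085)
r³ = (-119/118)³ = -1685159/1643032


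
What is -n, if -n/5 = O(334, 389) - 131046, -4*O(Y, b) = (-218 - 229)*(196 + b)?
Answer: -1313445/4 ≈ -3.2836e+5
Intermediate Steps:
O(Y, b) = 21903 + 447*b/4 (O(Y, b) = -(-218 - 229)*(196 + b)/4 = -(-447)*(196 + b)/4 = -(-87612 - 447*b)/4 = 21903 + 447*b/4)
n = 1313445/4 (n = -5*((21903 + (447/4)*389) - 131046) = -5*((21903 + 173883/4) - 131046) = -5*(261495/4 - 131046) = -5*(-262689/4) = 1313445/4 ≈ 3.2836e+5)
-n = -1*1313445/4 = -1313445/4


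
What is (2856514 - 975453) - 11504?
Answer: 1869557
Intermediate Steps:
(2856514 - 975453) - 11504 = 1881061 - 11504 = 1869557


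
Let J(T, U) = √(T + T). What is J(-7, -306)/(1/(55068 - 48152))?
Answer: 6916*I*√14 ≈ 25877.0*I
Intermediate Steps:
J(T, U) = √2*√T (J(T, U) = √(2*T) = √2*√T)
J(-7, -306)/(1/(55068 - 48152)) = (√2*√(-7))/(1/(55068 - 48152)) = (√2*(I*√7))/(1/6916) = (I*√14)/(1/6916) = (I*√14)*6916 = 6916*I*√14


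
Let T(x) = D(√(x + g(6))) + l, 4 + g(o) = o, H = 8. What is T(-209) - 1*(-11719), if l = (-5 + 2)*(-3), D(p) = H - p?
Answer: 11736 - 3*I*√23 ≈ 11736.0 - 14.387*I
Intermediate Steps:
g(o) = -4 + o
D(p) = 8 - p
l = 9 (l = -3*(-3) = 9)
T(x) = 17 - √(2 + x) (T(x) = (8 - √(x + (-4 + 6))) + 9 = (8 - √(x + 2)) + 9 = (8 - √(2 + x)) + 9 = 17 - √(2 + x))
T(-209) - 1*(-11719) = (17 - √(2 - 209)) - 1*(-11719) = (17 - √(-207)) + 11719 = (17 - 3*I*√23) + 11719 = 11736 - 3*I*√23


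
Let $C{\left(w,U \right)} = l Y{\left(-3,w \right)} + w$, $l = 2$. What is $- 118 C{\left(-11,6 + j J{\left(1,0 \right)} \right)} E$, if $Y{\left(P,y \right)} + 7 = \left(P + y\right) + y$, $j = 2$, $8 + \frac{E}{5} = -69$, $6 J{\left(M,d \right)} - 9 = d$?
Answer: $-3407250$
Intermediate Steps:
$J{\left(M,d \right)} = \frac{3}{2} + \frac{d}{6}$
$E = -385$ ($E = -40 + 5 \left(-69\right) = -40 - 345 = -385$)
$Y{\left(P,y \right)} = -7 + P + 2 y$ ($Y{\left(P,y \right)} = -7 + \left(\left(P + y\right) + y\right) = -7 + \left(P + 2 y\right) = -7 + P + 2 y$)
$C{\left(w,U \right)} = -20 + 5 w$ ($C{\left(w,U \right)} = 2 \left(-7 - 3 + 2 w\right) + w = 2 \left(-10 + 2 w\right) + w = \left(-20 + 4 w\right) + w = -20 + 5 w$)
$- 118 C{\left(-11,6 + j J{\left(1,0 \right)} \right)} E = - 118 \left(-20 + 5 \left(-11\right)\right) \left(-385\right) = - 118 \left(-20 - 55\right) \left(-385\right) = \left(-118\right) \left(-75\right) \left(-385\right) = 8850 \left(-385\right) = -3407250$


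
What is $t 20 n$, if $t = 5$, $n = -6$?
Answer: $-600$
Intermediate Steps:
$t 20 n = 5 \cdot 20 \left(-6\right) = 100 \left(-6\right) = -600$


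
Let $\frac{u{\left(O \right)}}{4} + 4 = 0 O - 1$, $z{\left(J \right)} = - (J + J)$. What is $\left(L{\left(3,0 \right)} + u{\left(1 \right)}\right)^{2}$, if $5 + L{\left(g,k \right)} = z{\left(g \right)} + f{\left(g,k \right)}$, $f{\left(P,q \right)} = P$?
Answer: $784$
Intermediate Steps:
$z{\left(J \right)} = - 2 J$
$L{\left(g,k \right)} = -5 - g$ ($L{\left(g,k \right)} = -5 + \left(- 2 g + g\right) = -5 - g$)
$u{\left(O \right)} = -20$ ($u{\left(O \right)} = -16 + 4 \left(0 O - 1\right) = -16 + 4 \left(0 - 1\right) = -16 + 4 \left(-1\right) = -16 - 4 = -20$)
$\left(L{\left(3,0 \right)} + u{\left(1 \right)}\right)^{2} = \left(\left(-5 - 3\right) - 20\right)^{2} = \left(-8 - 20\right)^{2} = \left(-28\right)^{2} = 784$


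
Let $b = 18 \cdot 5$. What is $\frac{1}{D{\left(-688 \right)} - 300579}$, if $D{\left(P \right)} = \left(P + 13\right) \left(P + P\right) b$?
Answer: $\frac{1}{83291421} \approx 1.2006 \cdot 10^{-8}$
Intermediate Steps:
$b = 90$
$D{\left(P \right)} = 180 P \left(13 + P\right)$ ($D{\left(P \right)} = \left(P + 13\right) \left(P + P\right) 90 = \left(13 + P\right) 2 P 90 = 2 P \left(13 + P\right) 90 = 180 P \left(13 + P\right)$)
$\frac{1}{D{\left(-688 \right)} - 300579} = \frac{1}{180 \left(-688\right) \left(13 - 688\right) - 300579} = \frac{1}{180 \left(-688\right) \left(-675\right) - 300579} = \frac{1}{83592000 - 300579} = \frac{1}{83291421}$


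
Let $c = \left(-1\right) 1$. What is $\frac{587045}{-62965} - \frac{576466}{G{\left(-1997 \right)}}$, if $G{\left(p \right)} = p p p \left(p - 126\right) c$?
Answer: $- \frac{180464960632830943}{19356227014623877} \approx -9.3233$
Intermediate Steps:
$c = -1$
$G{\left(p \right)} = - p^{3} \left(-126 + p\right)$ ($G{\left(p \right)} = p p p \left(p - 126\right) \left(-1\right) = p p^{2} \left(-126 + p\right) \left(-1\right) = p^{3} \left(-126 + p\right) \left(-1\right) = - p^{3} \left(-126 + p\right)$)
$\frac{587045}{-62965} - \frac{576466}{G{\left(-1997 \right)}} = \frac{587045}{-62965} - \frac{576466}{\left(-1997\right)^{3} \left(126 - -1997\right)} = 587045 \left(- \frac{1}{62965}\right) - \frac{576466}{\left(-7964053973\right) \left(126 + 1997\right)} = - \frac{117409}{12593} - \frac{576466}{\left(-7964053973\right) 2123} = - \frac{117409}{12593} - \frac{576466}{-16907686584679} = - \frac{117409}{12593} - - \frac{52406}{1537062416789} = - \frac{117409}{12593} + \frac{52406}{1537062416789} = - \frac{180464960632830943}{19356227014623877}$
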